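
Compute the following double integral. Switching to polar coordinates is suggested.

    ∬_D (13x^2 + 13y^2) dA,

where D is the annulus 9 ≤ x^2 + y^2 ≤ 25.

The region D is 3 ≤ r ≤ 5, 0 ≤ θ ≤ 2π in polar coordinates, where x = r cos(θ), y = r sin(θ), and dA = r dr dθ.

Under the substitution, the integrand becomes 13r^2, so

    ∬_D (13x^2 + 13y^2) dA = ∫_{0}^{2π} ∫_{3}^{5} (13r^2) · r dr dθ.

Inner integral (in r): ∫_{3}^{5} (13r^2) · r dr = 1768.

Outer integral (in θ): ∫_{0}^{2π} (1768) dθ = 3536π.

Therefore ∬_D (13x^2 + 13y^2) dA = 3536π.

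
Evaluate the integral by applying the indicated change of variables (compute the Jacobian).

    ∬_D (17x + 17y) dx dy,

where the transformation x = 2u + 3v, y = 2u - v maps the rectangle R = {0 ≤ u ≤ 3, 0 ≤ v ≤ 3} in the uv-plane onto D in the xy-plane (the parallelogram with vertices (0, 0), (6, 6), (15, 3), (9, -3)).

Compute the Jacobian determinant of (x, y) with respect to (u, v):

    ∂(x,y)/∂(u,v) = | 2  3 | = (2)(-1) - (3)(2) = -8.
                   | 2  -1 |

Its absolute value is |J| = 8 (the area scaling factor).

Substituting x = 2u + 3v, y = 2u - v into the integrand,

    17x + 17y → 68u + 34v,

so the integral becomes

    ∬_R (68u + 34v) · |J| du dv = ∫_0^3 ∫_0^3 (544u + 272v) dv du.

Inner (v): 1632u + 1224.
Outer (u): 11016.

Therefore ∬_D (17x + 17y) dx dy = 11016.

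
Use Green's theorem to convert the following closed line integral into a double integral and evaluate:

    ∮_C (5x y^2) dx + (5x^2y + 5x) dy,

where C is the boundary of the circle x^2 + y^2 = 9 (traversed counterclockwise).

Green's theorem converts the closed line integral into a double integral over the enclosed region D:

    ∮_C P dx + Q dy = ∬_D (∂Q/∂x - ∂P/∂y) dA.

Here P = 5x y^2, Q = 5x^2y + 5x, so

    ∂Q/∂x = 10x y + 5,    ∂P/∂y = 10x y,
    ∂Q/∂x - ∂P/∂y = 5.

D is the region x^2 + y^2 ≤ 9. Evaluating the double integral:

In polar coordinates (x = r cos θ, y = r sin θ, dA = r dr dθ) the integrand becomes 5, so

    ∬_D (5) dA = ∫_0^{2π} ∫_0^{3} (5) · r dr dθ.

Inner (r from 0 to 3): 45/2.
Outer (θ from 0 to 2π): 45π.

Therefore ∮_C P dx + Q dy = 45π.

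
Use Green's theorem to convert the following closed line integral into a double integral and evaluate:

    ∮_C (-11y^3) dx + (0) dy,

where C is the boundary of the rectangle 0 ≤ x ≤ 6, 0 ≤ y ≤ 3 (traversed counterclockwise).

Green's theorem converts the closed line integral into a double integral over the enclosed region D:

    ∮_C P dx + Q dy = ∬_D (∂Q/∂x - ∂P/∂y) dA.

Here P = -11y^3, Q = 0, so

    ∂Q/∂x = 0,    ∂P/∂y = -33y^2,
    ∂Q/∂x - ∂P/∂y = 33y^2.

D is the region 0 ≤ x ≤ 6, 0 ≤ y ≤ 3. Evaluating the double integral:

    ∬_D (33y^2) dA = ∫_0^{6} ∫_0^{3} (33y^2) dy dx.

Inner (y from 0 to 3): 297.
Outer (x from 0 to 6): 1782.

Therefore ∮_C P dx + Q dy = 1782.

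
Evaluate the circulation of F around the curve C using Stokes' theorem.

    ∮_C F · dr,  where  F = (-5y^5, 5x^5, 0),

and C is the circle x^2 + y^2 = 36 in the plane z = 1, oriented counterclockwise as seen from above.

Let S be the flat disk x^2 + y^2 ≤ 36 in the plane z = 1, with upward unit normal n̂ = ẑ. By Stokes' theorem,

    ∮_C F · dr = ∬_S (∇ × F) · n̂ dS = ∬_D (curl F)_z dA,

where D is the disk x^2 + y^2 ≤ 36.

Compute the curl of F = (-5y^5, 5x^5, 0):
    (∇ × F)_x = ∂F_z/∂y - ∂F_y/∂z = 0,
    (∇ × F)_y = ∂F_x/∂z - ∂F_z/∂x = 0,
    (∇ × F)_z = ∂F_y/∂x - ∂F_x/∂y = 25x^4 + 25y^4.

On z = 1, (curl F)_z = 25x^4 + 25y^4.

Convert to polar (x = r cos θ, y = r sin θ, dA = r dr dθ); the integrand becomes 25r^4(sin(θ)^4 + cos(θ)^4), so

    ∬_D (curl F)_z dA = ∫_0^{2π} ∫_0^{6} (25r^4(sin(θ)^4 + cos(θ)^4)) · r dr dθ.

Inner (r from 0 to 6): 194400sin(θ)^4 + 194400cos(θ)^4.
Outer (θ from 0 to 2π): 291600π.

Therefore ∮_C F · dr = 291600π.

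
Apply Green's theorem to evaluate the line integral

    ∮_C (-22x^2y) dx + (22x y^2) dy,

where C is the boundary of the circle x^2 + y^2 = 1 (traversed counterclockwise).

Green's theorem converts the closed line integral into a double integral over the enclosed region D:

    ∮_C P dx + Q dy = ∬_D (∂Q/∂x - ∂P/∂y) dA.

Here P = -22x^2y, Q = 22x y^2, so

    ∂Q/∂x = 22y^2,    ∂P/∂y = -22x^2,
    ∂Q/∂x - ∂P/∂y = 22x^2 + 22y^2.

D is the region x^2 + y^2 ≤ 1. Evaluating the double integral:

In polar coordinates (x = r cos θ, y = r sin θ, dA = r dr dθ) the integrand becomes 22r^2, so

    ∬_D (22x^2 + 22y^2) dA = ∫_0^{2π} ∫_0^{1} (22r^2) · r dr dθ.

Inner (r from 0 to 1): 11/2.
Outer (θ from 0 to 2π): 11π.

Therefore ∮_C P dx + Q dy = 11π.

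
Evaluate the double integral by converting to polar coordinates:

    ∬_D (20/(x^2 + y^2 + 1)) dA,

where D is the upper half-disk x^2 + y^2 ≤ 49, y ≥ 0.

The region D is 0 ≤ r ≤ 7, 0 ≤ θ ≤ π in polar coordinates, where x = r cos(θ), y = r sin(θ), and dA = r dr dθ.

Under the substitution, the integrand becomes 20/(r^2 + 1), so

    ∬_D (20/(x^2 + y^2 + 1)) dA = ∫_{0}^{π} ∫_{0}^{7} (20/(r^2 + 1)) · r dr dθ.

Inner integral (in r): ∫_{0}^{7} (20/(r^2 + 1)) · r dr = log(97656250000000000).

Outer integral (in θ): ∫_{0}^{π} (log(97656250000000000)) dθ = log(97656250000000000^π).

Therefore ∬_D (20/(x^2 + y^2 + 1)) dA = log(97656250000000000^π).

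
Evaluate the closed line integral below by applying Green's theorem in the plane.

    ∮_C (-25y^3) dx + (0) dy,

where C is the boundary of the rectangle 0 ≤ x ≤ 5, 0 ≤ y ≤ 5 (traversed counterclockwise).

Green's theorem converts the closed line integral into a double integral over the enclosed region D:

    ∮_C P dx + Q dy = ∬_D (∂Q/∂x - ∂P/∂y) dA.

Here P = -25y^3, Q = 0, so

    ∂Q/∂x = 0,    ∂P/∂y = -75y^2,
    ∂Q/∂x - ∂P/∂y = 75y^2.

D is the region 0 ≤ x ≤ 5, 0 ≤ y ≤ 5. Evaluating the double integral:

    ∬_D (75y^2) dA = ∫_0^{5} ∫_0^{5} (75y^2) dy dx.

Inner (y from 0 to 5): 3125.
Outer (x from 0 to 5): 15625.

Therefore ∮_C P dx + Q dy = 15625.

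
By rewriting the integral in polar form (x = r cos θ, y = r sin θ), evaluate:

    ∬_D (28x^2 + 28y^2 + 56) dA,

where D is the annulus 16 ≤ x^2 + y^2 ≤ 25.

The region D is 4 ≤ r ≤ 5, 0 ≤ θ ≤ 2π in polar coordinates, where x = r cos(θ), y = r sin(θ), and dA = r dr dθ.

Under the substitution, the integrand becomes 28r^2 + 56, so

    ∬_D (28x^2 + 28y^2 + 56) dA = ∫_{0}^{2π} ∫_{4}^{5} (28r^2 + 56) · r dr dθ.

Inner integral (in r): ∫_{4}^{5} (28r^2 + 56) · r dr = 2835.

Outer integral (in θ): ∫_{0}^{2π} (2835) dθ = 5670π.

Therefore ∬_D (28x^2 + 28y^2 + 56) dA = 5670π.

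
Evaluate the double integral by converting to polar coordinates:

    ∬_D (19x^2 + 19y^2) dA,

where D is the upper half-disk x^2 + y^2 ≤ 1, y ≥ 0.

The region D is 0 ≤ r ≤ 1, 0 ≤ θ ≤ π in polar coordinates, where x = r cos(θ), y = r sin(θ), and dA = r dr dθ.

Under the substitution, the integrand becomes 19r^2, so

    ∬_D (19x^2 + 19y^2) dA = ∫_{0}^{π} ∫_{0}^{1} (19r^2) · r dr dθ.

Inner integral (in r): ∫_{0}^{1} (19r^2) · r dr = 19/4.

Outer integral (in θ): ∫_{0}^{π} (19/4) dθ = 19π/4.

Therefore ∬_D (19x^2 + 19y^2) dA = 19π/4.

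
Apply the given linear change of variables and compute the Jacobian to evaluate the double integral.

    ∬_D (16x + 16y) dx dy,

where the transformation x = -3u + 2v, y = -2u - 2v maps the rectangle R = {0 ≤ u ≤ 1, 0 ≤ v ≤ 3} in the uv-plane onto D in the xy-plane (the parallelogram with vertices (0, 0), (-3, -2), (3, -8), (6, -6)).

Compute the Jacobian determinant of (x, y) with respect to (u, v):

    ∂(x,y)/∂(u,v) = | -3  2 | = (-3)(-2) - (2)(-2) = 10.
                   | -2  -2 |

Its absolute value is |J| = 10 (the area scaling factor).

Substituting x = -3u + 2v, y = -2u - 2v into the integrand,

    16x + 16y → -80u,

so the integral becomes

    ∬_R (-80u) · |J| du dv = ∫_0^1 ∫_0^3 (-800u) dv du.

Inner (v): -2400u.
Outer (u): -1200.

Therefore ∬_D (16x + 16y) dx dy = -1200.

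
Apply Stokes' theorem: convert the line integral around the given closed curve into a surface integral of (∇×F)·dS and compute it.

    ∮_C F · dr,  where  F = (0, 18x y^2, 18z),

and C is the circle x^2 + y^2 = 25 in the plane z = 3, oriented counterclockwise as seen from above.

Let S be the flat disk x^2 + y^2 ≤ 25 in the plane z = 3, with upward unit normal n̂ = ẑ. By Stokes' theorem,

    ∮_C F · dr = ∬_S (∇ × F) · n̂ dS = ∬_D (curl F)_z dA,

where D is the disk x^2 + y^2 ≤ 25.

Compute the curl of F = (0, 18x y^2, 18z):
    (∇ × F)_x = ∂F_z/∂y - ∂F_y/∂z = 0,
    (∇ × F)_y = ∂F_x/∂z - ∂F_z/∂x = 0,
    (∇ × F)_z = ∂F_y/∂x - ∂F_x/∂y = 18y^2.

On z = 3, (curl F)_z = 18y^2.

Convert to polar (x = r cos θ, y = r sin θ, dA = r dr dθ); the integrand becomes 18r^2sin(θ)^2, so

    ∬_D (curl F)_z dA = ∫_0^{2π} ∫_0^{5} (18r^2sin(θ)^2) · r dr dθ.

Inner (r from 0 to 5): 5625sin(θ)^2/2.
Outer (θ from 0 to 2π): 5625π/2.

Therefore ∮_C F · dr = 5625π/2.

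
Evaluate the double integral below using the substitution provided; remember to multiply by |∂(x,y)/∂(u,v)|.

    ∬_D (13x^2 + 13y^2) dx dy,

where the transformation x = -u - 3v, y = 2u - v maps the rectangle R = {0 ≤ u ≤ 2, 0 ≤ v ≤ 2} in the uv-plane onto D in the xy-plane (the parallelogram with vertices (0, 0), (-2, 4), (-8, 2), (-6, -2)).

Compute the Jacobian determinant of (x, y) with respect to (u, v):

    ∂(x,y)/∂(u,v) = | -1  -3 | = (-1)(-1) - (-3)(2) = 7.
                   | 2  -1 |

Its absolute value is |J| = 7 (the area scaling factor).

Substituting x = -u - 3v, y = 2u - v into the integrand,

    13x^2 + 13y^2 → 65u^2 + 26u v + 130v^2,

so the integral becomes

    ∬_R (65u^2 + 26u v + 130v^2) · |J| du dv = ∫_0^2 ∫_0^2 (455u^2 + 182u v + 910v^2) dv du.

Inner (v): 910u^2 + 364u + 7280/3.
Outer (u): 8008.

Therefore ∬_D (13x^2 + 13y^2) dx dy = 8008.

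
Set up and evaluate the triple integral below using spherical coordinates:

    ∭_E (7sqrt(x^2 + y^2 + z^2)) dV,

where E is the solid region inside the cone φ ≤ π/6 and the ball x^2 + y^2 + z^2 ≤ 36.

In spherical coordinates, x = ρ sin(φ) cos(θ), y = ρ sin(φ) sin(θ), z = ρ cos(φ), and dV = ρ^2 sin(φ) dρ dφ dθ.

The integrand becomes 7ρ, so

    ∭_E (7sqrt(x^2 + y^2 + z^2)) dV = ∫_{0}^{2π} ∫_{0}^{π/6} ∫_{0}^{6} (7ρ) · ρ^2 sin(φ) dρ dφ dθ.

Inner (ρ): 2268sin(φ).
Middle (φ): 2268 - 1134sqrt(3).
Outer (θ): 2268π (2 - sqrt(3)).

Therefore the triple integral equals 2268π (2 - sqrt(3)).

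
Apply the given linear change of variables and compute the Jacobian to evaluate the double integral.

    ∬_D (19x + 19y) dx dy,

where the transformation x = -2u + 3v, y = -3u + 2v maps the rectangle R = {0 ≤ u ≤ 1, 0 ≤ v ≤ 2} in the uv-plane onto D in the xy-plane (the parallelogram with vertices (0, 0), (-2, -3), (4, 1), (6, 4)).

Compute the Jacobian determinant of (x, y) with respect to (u, v):

    ∂(x,y)/∂(u,v) = | -2  3 | = (-2)(2) - (3)(-3) = 5.
                   | -3  2 |

Its absolute value is |J| = 5 (the area scaling factor).

Substituting x = -2u + 3v, y = -3u + 2v into the integrand,

    19x + 19y → -95u + 95v,

so the integral becomes

    ∬_R (-95u + 95v) · |J| du dv = ∫_0^1 ∫_0^2 (-475u + 475v) dv du.

Inner (v): 950 - 950u.
Outer (u): 475.

Therefore ∬_D (19x + 19y) dx dy = 475.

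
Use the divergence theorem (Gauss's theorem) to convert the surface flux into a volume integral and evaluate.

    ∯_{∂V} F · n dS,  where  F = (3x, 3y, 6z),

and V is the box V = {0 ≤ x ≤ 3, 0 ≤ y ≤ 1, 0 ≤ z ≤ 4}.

By the divergence theorem,

    ∯_{∂V} F · n dS = ∭_V (∇ · F) dV.

Compute the divergence:
    ∇ · F = ∂F_x/∂x + ∂F_y/∂y + ∂F_z/∂z = 3 + 3 + 6 = 12.

V is a rectangular box, so dV = dx dy dz with 0 ≤ x ≤ 3, 0 ≤ y ≤ 1, 0 ≤ z ≤ 4.

Integrate (12) over V as an iterated integral:

    ∭_V (∇·F) dV = ∫_0^{3} ∫_0^{1} ∫_0^{4} (12) dz dy dx.

Inner (z from 0 to 4): 48.
Middle (y from 0 to 1): 48.
Outer (x from 0 to 3): 144.

Therefore ∯_{∂V} F · n dS = 144.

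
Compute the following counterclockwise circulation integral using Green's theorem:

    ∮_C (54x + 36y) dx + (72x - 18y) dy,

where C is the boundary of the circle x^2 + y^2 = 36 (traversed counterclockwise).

Green's theorem converts the closed line integral into a double integral over the enclosed region D:

    ∮_C P dx + Q dy = ∬_D (∂Q/∂x - ∂P/∂y) dA.

Here P = 54x + 36y, Q = 72x - 18y, so

    ∂Q/∂x = 72,    ∂P/∂y = 36,
    ∂Q/∂x - ∂P/∂y = 36.

D is the region x^2 + y^2 ≤ 36. Evaluating the double integral:

In polar coordinates (x = r cos θ, y = r sin θ, dA = r dr dθ) the integrand becomes 36, so

    ∬_D (36) dA = ∫_0^{2π} ∫_0^{6} (36) · r dr dθ.

Inner (r from 0 to 6): 648.
Outer (θ from 0 to 2π): 1296π.

Therefore ∮_C P dx + Q dy = 1296π.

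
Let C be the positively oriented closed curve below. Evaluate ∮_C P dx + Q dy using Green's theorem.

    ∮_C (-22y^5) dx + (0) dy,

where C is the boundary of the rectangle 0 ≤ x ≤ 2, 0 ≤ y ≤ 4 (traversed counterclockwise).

Green's theorem converts the closed line integral into a double integral over the enclosed region D:

    ∮_C P dx + Q dy = ∬_D (∂Q/∂x - ∂P/∂y) dA.

Here P = -22y^5, Q = 0, so

    ∂Q/∂x = 0,    ∂P/∂y = -110y^4,
    ∂Q/∂x - ∂P/∂y = 110y^4.

D is the region 0 ≤ x ≤ 2, 0 ≤ y ≤ 4. Evaluating the double integral:

    ∬_D (110y^4) dA = ∫_0^{2} ∫_0^{4} (110y^4) dy dx.

Inner (y from 0 to 4): 22528.
Outer (x from 0 to 2): 45056.

Therefore ∮_C P dx + Q dy = 45056.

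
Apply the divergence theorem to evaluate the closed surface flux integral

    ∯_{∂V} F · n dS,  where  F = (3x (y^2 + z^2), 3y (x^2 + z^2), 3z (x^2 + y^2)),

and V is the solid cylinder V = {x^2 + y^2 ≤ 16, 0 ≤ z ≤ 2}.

By the divergence theorem,

    ∯_{∂V} F · n dS = ∭_V (∇ · F) dV.

Compute the divergence:
    ∇ · F = ∂F_x/∂x + ∂F_y/∂y + ∂F_z/∂z = 3y^2 + 3z^2 + 3x^2 + 3z^2 + 3x^2 + 3y^2 = 6x^2 + 6y^2 + 6z^2.

In cylindrical coordinates, x = r cos(θ), y = r sin(θ), z = z, dV = r dr dθ dz, with 0 ≤ r ≤ 4, 0 ≤ θ ≤ 2π, 0 ≤ z ≤ 2.

The integrand, after substitution and multiplying by the volume element, becomes (6r^2 + 6z^2) · r, so

    ∭_V (∇·F) dV = ∫_0^{2π} ∫_0^{4} ∫_0^{2} (6r^2 + 6z^2) · r dz dr dθ.

Inner (z from 0 to 2): 12r^3 + 16r.
Middle (r from 0 to 4): 896.
Outer (θ from 0 to 2π): 1792π.

Therefore ∯_{∂V} F · n dS = 1792π.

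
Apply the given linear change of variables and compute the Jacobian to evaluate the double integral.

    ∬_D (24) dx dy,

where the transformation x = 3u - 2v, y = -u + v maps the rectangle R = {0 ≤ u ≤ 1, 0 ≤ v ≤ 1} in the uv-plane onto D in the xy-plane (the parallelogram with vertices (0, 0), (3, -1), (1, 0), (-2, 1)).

Compute the Jacobian determinant of (x, y) with respect to (u, v):

    ∂(x,y)/∂(u,v) = | 3  -2 | = (3)(1) - (-2)(-1) = 1.
                   | -1  1 |

Its absolute value is |J| = 1 (the area scaling factor).

Substituting x = 3u - 2v, y = -u + v into the integrand,

    24 → 24,

so the integral becomes

    ∬_R (24) · |J| du dv = ∫_0^1 ∫_0^1 (24) dv du.

Inner (v): 24.
Outer (u): 24.

Therefore ∬_D (24) dx dy = 24.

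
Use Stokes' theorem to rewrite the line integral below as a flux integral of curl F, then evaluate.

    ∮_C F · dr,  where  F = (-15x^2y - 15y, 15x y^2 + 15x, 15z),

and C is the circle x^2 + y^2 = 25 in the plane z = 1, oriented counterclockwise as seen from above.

Let S be the flat disk x^2 + y^2 ≤ 25 in the plane z = 1, with upward unit normal n̂ = ẑ. By Stokes' theorem,

    ∮_C F · dr = ∬_S (∇ × F) · n̂ dS = ∬_D (curl F)_z dA,

where D is the disk x^2 + y^2 ≤ 25.

Compute the curl of F = (-15x^2y - 15y, 15x y^2 + 15x, 15z):
    (∇ × F)_x = ∂F_z/∂y - ∂F_y/∂z = 0,
    (∇ × F)_y = ∂F_x/∂z - ∂F_z/∂x = 0,
    (∇ × F)_z = ∂F_y/∂x - ∂F_x/∂y = 15x^2 + 15y^2 + 30.

On z = 1, (curl F)_z = 15x^2 + 15y^2 + 30.

Convert to polar (x = r cos θ, y = r sin θ, dA = r dr dθ); the integrand becomes 15r^2 + 30, so

    ∬_D (curl F)_z dA = ∫_0^{2π} ∫_0^{5} (15r^2 + 30) · r dr dθ.

Inner (r from 0 to 5): 10875/4.
Outer (θ from 0 to 2π): 10875π/2.

Therefore ∮_C F · dr = 10875π/2.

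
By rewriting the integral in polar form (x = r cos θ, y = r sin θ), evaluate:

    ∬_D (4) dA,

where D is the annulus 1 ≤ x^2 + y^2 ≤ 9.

The region D is 1 ≤ r ≤ 3, 0 ≤ θ ≤ 2π in polar coordinates, where x = r cos(θ), y = r sin(θ), and dA = r dr dθ.

Under the substitution, the integrand becomes 4, so

    ∬_D (4) dA = ∫_{0}^{2π} ∫_{1}^{3} (4) · r dr dθ.

Inner integral (in r): ∫_{1}^{3} (4) · r dr = 16.

Outer integral (in θ): ∫_{0}^{2π} (16) dθ = 32π.

Therefore ∬_D (4) dA = 32π.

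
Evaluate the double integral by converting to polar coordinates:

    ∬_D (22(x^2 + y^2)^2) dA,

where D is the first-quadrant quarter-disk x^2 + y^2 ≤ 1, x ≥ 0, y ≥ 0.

The region D is 0 ≤ r ≤ 1, 0 ≤ θ ≤ π/2 in polar coordinates, where x = r cos(θ), y = r sin(θ), and dA = r dr dθ.

Under the substitution, the integrand becomes 22r^4, so

    ∬_D (22(x^2 + y^2)^2) dA = ∫_{0}^{π/2} ∫_{0}^{1} (22r^4) · r dr dθ.

Inner integral (in r): ∫_{0}^{1} (22r^4) · r dr = 11/3.

Outer integral (in θ): ∫_{0}^{π/2} (11/3) dθ = 11π/6.

Therefore ∬_D (22(x^2 + y^2)^2) dA = 11π/6.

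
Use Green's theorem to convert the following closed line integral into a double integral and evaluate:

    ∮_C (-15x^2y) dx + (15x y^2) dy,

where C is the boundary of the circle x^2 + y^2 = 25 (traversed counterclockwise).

Green's theorem converts the closed line integral into a double integral over the enclosed region D:

    ∮_C P dx + Q dy = ∬_D (∂Q/∂x - ∂P/∂y) dA.

Here P = -15x^2y, Q = 15x y^2, so

    ∂Q/∂x = 15y^2,    ∂P/∂y = -15x^2,
    ∂Q/∂x - ∂P/∂y = 15x^2 + 15y^2.

D is the region x^2 + y^2 ≤ 25. Evaluating the double integral:

In polar coordinates (x = r cos θ, y = r sin θ, dA = r dr dθ) the integrand becomes 15r^2, so

    ∬_D (15x^2 + 15y^2) dA = ∫_0^{2π} ∫_0^{5} (15r^2) · r dr dθ.

Inner (r from 0 to 5): 9375/4.
Outer (θ from 0 to 2π): 9375π/2.

Therefore ∮_C P dx + Q dy = 9375π/2.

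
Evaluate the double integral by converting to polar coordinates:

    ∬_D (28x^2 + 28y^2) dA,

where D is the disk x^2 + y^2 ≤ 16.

The region D is 0 ≤ r ≤ 4, 0 ≤ θ ≤ 2π in polar coordinates, where x = r cos(θ), y = r sin(θ), and dA = r dr dθ.

Under the substitution, the integrand becomes 28r^2, so

    ∬_D (28x^2 + 28y^2) dA = ∫_{0}^{2π} ∫_{0}^{4} (28r^2) · r dr dθ.

Inner integral (in r): ∫_{0}^{4} (28r^2) · r dr = 1792.

Outer integral (in θ): ∫_{0}^{2π} (1792) dθ = 3584π.

Therefore ∬_D (28x^2 + 28y^2) dA = 3584π.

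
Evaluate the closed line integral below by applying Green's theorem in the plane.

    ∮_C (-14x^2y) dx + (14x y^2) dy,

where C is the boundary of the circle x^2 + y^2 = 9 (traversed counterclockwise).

Green's theorem converts the closed line integral into a double integral over the enclosed region D:

    ∮_C P dx + Q dy = ∬_D (∂Q/∂x - ∂P/∂y) dA.

Here P = -14x^2y, Q = 14x y^2, so

    ∂Q/∂x = 14y^2,    ∂P/∂y = -14x^2,
    ∂Q/∂x - ∂P/∂y = 14x^2 + 14y^2.

D is the region x^2 + y^2 ≤ 9. Evaluating the double integral:

In polar coordinates (x = r cos θ, y = r sin θ, dA = r dr dθ) the integrand becomes 14r^2, so

    ∬_D (14x^2 + 14y^2) dA = ∫_0^{2π} ∫_0^{3} (14r^2) · r dr dθ.

Inner (r from 0 to 3): 567/2.
Outer (θ from 0 to 2π): 567π.

Therefore ∮_C P dx + Q dy = 567π.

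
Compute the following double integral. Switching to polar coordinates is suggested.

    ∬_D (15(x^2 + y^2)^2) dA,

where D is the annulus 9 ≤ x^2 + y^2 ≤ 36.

The region D is 3 ≤ r ≤ 6, 0 ≤ θ ≤ 2π in polar coordinates, where x = r cos(θ), y = r sin(θ), and dA = r dr dθ.

Under the substitution, the integrand becomes 15r^4, so

    ∬_D (15(x^2 + y^2)^2) dA = ∫_{0}^{2π} ∫_{3}^{6} (15r^4) · r dr dθ.

Inner integral (in r): ∫_{3}^{6} (15r^4) · r dr = 229635/2.

Outer integral (in θ): ∫_{0}^{2π} (229635/2) dθ = 229635π.

Therefore ∬_D (15(x^2 + y^2)^2) dA = 229635π.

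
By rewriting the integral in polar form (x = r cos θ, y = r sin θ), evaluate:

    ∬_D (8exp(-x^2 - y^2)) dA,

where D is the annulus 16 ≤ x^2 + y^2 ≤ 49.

The region D is 4 ≤ r ≤ 7, 0 ≤ θ ≤ 2π in polar coordinates, where x = r cos(θ), y = r sin(θ), and dA = r dr dθ.

Under the substitution, the integrand becomes 8exp(-r^2), so

    ∬_D (8exp(-x^2 - y^2)) dA = ∫_{0}^{2π} ∫_{4}^{7} (8exp(-r^2)) · r dr dθ.

Inner integral (in r): ∫_{4}^{7} (8exp(-r^2)) · r dr = -(4 - 4exp(33))exp(-49).

Outer integral (in θ): ∫_{0}^{2π} (-(4 - 4exp(33))exp(-49)) dθ = -8π (1 - exp(33))exp(-49).

Therefore ∬_D (8exp(-x^2 - y^2)) dA = -8π (1 - exp(33))exp(-49).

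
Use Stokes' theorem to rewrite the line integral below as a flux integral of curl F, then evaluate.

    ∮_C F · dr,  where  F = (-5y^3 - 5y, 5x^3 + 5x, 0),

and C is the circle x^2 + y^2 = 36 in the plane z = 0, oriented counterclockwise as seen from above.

Let S be the flat disk x^2 + y^2 ≤ 36 in the plane z = 0, with upward unit normal n̂ = ẑ. By Stokes' theorem,

    ∮_C F · dr = ∬_S (∇ × F) · n̂ dS = ∬_D (curl F)_z dA,

where D is the disk x^2 + y^2 ≤ 36.

Compute the curl of F = (-5y^3 - 5y, 5x^3 + 5x, 0):
    (∇ × F)_x = ∂F_z/∂y - ∂F_y/∂z = 0,
    (∇ × F)_y = ∂F_x/∂z - ∂F_z/∂x = 0,
    (∇ × F)_z = ∂F_y/∂x - ∂F_x/∂y = 15x^2 + 15y^2 + 10.

On z = 0, (curl F)_z = 15x^2 + 15y^2 + 10.

Convert to polar (x = r cos θ, y = r sin θ, dA = r dr dθ); the integrand becomes 15r^2 + 10, so

    ∬_D (curl F)_z dA = ∫_0^{2π} ∫_0^{6} (15r^2 + 10) · r dr dθ.

Inner (r from 0 to 6): 5040.
Outer (θ from 0 to 2π): 10080π.

Therefore ∮_C F · dr = 10080π.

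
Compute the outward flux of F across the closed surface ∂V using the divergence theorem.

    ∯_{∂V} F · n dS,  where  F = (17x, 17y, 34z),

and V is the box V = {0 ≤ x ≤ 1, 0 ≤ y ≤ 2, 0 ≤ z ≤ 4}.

By the divergence theorem,

    ∯_{∂V} F · n dS = ∭_V (∇ · F) dV.

Compute the divergence:
    ∇ · F = ∂F_x/∂x + ∂F_y/∂y + ∂F_z/∂z = 17 + 17 + 34 = 68.

V is a rectangular box, so dV = dx dy dz with 0 ≤ x ≤ 1, 0 ≤ y ≤ 2, 0 ≤ z ≤ 4.

Integrate (68) over V as an iterated integral:

    ∭_V (∇·F) dV = ∫_0^{1} ∫_0^{2} ∫_0^{4} (68) dz dy dx.

Inner (z from 0 to 4): 272.
Middle (y from 0 to 2): 544.
Outer (x from 0 to 1): 544.

Therefore ∯_{∂V} F · n dS = 544.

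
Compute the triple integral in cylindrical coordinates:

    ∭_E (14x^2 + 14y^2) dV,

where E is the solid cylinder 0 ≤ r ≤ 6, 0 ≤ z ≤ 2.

In cylindrical coordinates, x = r cos(θ), y = r sin(θ), z = z, and dV = r dr dθ dz.

The integrand becomes 14r^2, so

    ∭_E (14x^2 + 14y^2) dV = ∫_{0}^{2π} ∫_{0}^{6} ∫_{0}^{2} (14r^2) · r dz dr dθ.

Inner (z): 28r^3.
Middle (r from 0 to 6): 9072.
Outer (θ): 18144π.

Therefore the triple integral equals 18144π.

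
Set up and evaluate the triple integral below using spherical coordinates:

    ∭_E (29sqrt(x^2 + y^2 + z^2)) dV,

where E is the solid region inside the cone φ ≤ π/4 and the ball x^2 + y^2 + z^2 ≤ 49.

In spherical coordinates, x = ρ sin(φ) cos(θ), y = ρ sin(φ) sin(θ), z = ρ cos(φ), and dV = ρ^2 sin(φ) dρ dφ dθ.

The integrand becomes 29ρ, so

    ∭_E (29sqrt(x^2 + y^2 + z^2)) dV = ∫_{0}^{2π} ∫_{0}^{π/4} ∫_{0}^{7} (29ρ) · ρ^2 sin(φ) dρ dφ dθ.

Inner (ρ): 69629sin(φ)/4.
Middle (φ): 69629/4 - 69629sqrt(2)/8.
Outer (θ): 69629π (2 - sqrt(2))/4.

Therefore the triple integral equals 69629π (2 - sqrt(2))/4.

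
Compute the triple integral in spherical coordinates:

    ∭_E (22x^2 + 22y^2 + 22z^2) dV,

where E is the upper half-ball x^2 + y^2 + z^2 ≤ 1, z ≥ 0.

In spherical coordinates, x = ρ sin(φ) cos(θ), y = ρ sin(φ) sin(θ), z = ρ cos(φ), and dV = ρ^2 sin(φ) dρ dφ dθ.

The integrand becomes 22ρ^2, so

    ∭_E (22x^2 + 22y^2 + 22z^2) dV = ∫_{0}^{2π} ∫_{0}^{π/2} ∫_{0}^{1} (22ρ^2) · ρ^2 sin(φ) dρ dφ dθ.

Inner (ρ): 22sin(φ)/5.
Middle (φ): 22/5.
Outer (θ): 44π/5.

Therefore the triple integral equals 44π/5.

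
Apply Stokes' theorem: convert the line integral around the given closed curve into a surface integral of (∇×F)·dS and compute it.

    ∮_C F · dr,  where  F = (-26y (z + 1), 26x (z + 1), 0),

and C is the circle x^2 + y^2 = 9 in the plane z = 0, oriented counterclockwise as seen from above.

Let S be the flat disk x^2 + y^2 ≤ 9 in the plane z = 0, with upward unit normal n̂ = ẑ. By Stokes' theorem,

    ∮_C F · dr = ∬_S (∇ × F) · n̂ dS = ∬_D (curl F)_z dA,

where D is the disk x^2 + y^2 ≤ 9.

Compute the curl of F = (-26y (z + 1), 26x (z + 1), 0):
    (∇ × F)_x = ∂F_z/∂y - ∂F_y/∂z = -26x,
    (∇ × F)_y = ∂F_x/∂z - ∂F_z/∂x = -26y,
    (∇ × F)_z = ∂F_y/∂x - ∂F_x/∂y = 52z + 52.

On z = 0, (curl F)_z = 52.

Convert to polar (x = r cos θ, y = r sin θ, dA = r dr dθ); the integrand becomes 52, so

    ∬_D (curl F)_z dA = ∫_0^{2π} ∫_0^{3} (52) · r dr dθ.

Inner (r from 0 to 3): 234.
Outer (θ from 0 to 2π): 468π.

Therefore ∮_C F · dr = 468π.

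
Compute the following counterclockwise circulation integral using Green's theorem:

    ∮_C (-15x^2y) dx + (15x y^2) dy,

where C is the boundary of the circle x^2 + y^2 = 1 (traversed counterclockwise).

Green's theorem converts the closed line integral into a double integral over the enclosed region D:

    ∮_C P dx + Q dy = ∬_D (∂Q/∂x - ∂P/∂y) dA.

Here P = -15x^2y, Q = 15x y^2, so

    ∂Q/∂x = 15y^2,    ∂P/∂y = -15x^2,
    ∂Q/∂x - ∂P/∂y = 15x^2 + 15y^2.

D is the region x^2 + y^2 ≤ 1. Evaluating the double integral:

In polar coordinates (x = r cos θ, y = r sin θ, dA = r dr dθ) the integrand becomes 15r^2, so

    ∬_D (15x^2 + 15y^2) dA = ∫_0^{2π} ∫_0^{1} (15r^2) · r dr dθ.

Inner (r from 0 to 1): 15/4.
Outer (θ from 0 to 2π): 15π/2.

Therefore ∮_C P dx + Q dy = 15π/2.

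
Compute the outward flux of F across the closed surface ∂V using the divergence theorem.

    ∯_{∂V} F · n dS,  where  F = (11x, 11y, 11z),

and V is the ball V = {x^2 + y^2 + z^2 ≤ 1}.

By the divergence theorem,

    ∯_{∂V} F · n dS = ∭_V (∇ · F) dV.

Compute the divergence:
    ∇ · F = ∂F_x/∂x + ∂F_y/∂y + ∂F_z/∂z = 11 + 11 + 11 = 33.

In spherical coordinates, x = ρ sin(φ) cos(θ), y = ρ sin(φ) sin(θ), z = ρ cos(φ), dV = ρ^2 sin(φ) dρ dφ dθ, with 0 ≤ ρ ≤ 1, 0 ≤ φ ≤ π, 0 ≤ θ ≤ 2π.

The integrand, after substitution and multiplying by the volume element, becomes (33) · ρ^2 sin(φ), so

    ∭_V (∇·F) dV = ∫_0^{2π} ∫_0^{π} ∫_0^{1} (33) · ρ^2 sin(φ) dρ dφ dθ.

Inner (ρ from 0 to 1): 11sin(φ).
Middle (φ from 0 to π): 22.
Outer (θ from 0 to 2π): 44π.

Therefore ∯_{∂V} F · n dS = 44π.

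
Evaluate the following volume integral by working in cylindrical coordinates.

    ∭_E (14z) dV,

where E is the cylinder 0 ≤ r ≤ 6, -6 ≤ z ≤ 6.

In cylindrical coordinates, x = r cos(θ), y = r sin(θ), z = z, and dV = r dr dθ dz.

The integrand becomes 14z, so

    ∭_E (14z) dV = ∫_{0}^{2π} ∫_{0}^{6} ∫_{-6}^{6} (14z) · r dz dr dθ.

Inner (z): 0.
Middle (r from 0 to 6): 0.
Outer (θ): 0.

Therefore the triple integral equals 0.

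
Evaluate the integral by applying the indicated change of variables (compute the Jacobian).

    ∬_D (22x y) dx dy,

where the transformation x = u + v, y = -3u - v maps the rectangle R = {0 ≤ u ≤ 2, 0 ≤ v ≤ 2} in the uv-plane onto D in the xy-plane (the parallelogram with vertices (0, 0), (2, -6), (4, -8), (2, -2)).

Compute the Jacobian determinant of (x, y) with respect to (u, v):

    ∂(x,y)/∂(u,v) = | 1  1 | = (1)(-1) - (1)(-3) = 2.
                   | -3  -1 |

Its absolute value is |J| = 2 (the area scaling factor).

Substituting x = u + v, y = -3u - v into the integrand,

    22x y → -66u^2 - 88u v - 22v^2,

so the integral becomes

    ∬_R (-66u^2 - 88u v - 22v^2) · |J| du dv = ∫_0^2 ∫_0^2 (-132u^2 - 176u v - 44v^2) dv du.

Inner (v): -264u^2 - 352u - 352/3.
Outer (u): -4928/3.

Therefore ∬_D (22x y) dx dy = -4928/3.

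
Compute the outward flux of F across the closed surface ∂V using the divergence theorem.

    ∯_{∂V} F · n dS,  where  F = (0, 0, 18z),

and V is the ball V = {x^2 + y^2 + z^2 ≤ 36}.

By the divergence theorem,

    ∯_{∂V} F · n dS = ∭_V (∇ · F) dV.

Compute the divergence:
    ∇ · F = ∂F_x/∂x + ∂F_y/∂y + ∂F_z/∂z = 0 + 0 + 18 = 18.

In spherical coordinates, x = ρ sin(φ) cos(θ), y = ρ sin(φ) sin(θ), z = ρ cos(φ), dV = ρ^2 sin(φ) dρ dφ dθ, with 0 ≤ ρ ≤ 6, 0 ≤ φ ≤ π, 0 ≤ θ ≤ 2π.

The integrand, after substitution and multiplying by the volume element, becomes (18) · ρ^2 sin(φ), so

    ∭_V (∇·F) dV = ∫_0^{2π} ∫_0^{π} ∫_0^{6} (18) · ρ^2 sin(φ) dρ dφ dθ.

Inner (ρ from 0 to 6): 1296sin(φ).
Middle (φ from 0 to π): 2592.
Outer (θ from 0 to 2π): 5184π.

Therefore ∯_{∂V} F · n dS = 5184π.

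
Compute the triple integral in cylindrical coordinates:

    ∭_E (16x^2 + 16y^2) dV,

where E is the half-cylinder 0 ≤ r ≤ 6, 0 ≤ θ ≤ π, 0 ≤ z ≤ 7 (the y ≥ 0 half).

In cylindrical coordinates, x = r cos(θ), y = r sin(θ), z = z, and dV = r dr dθ dz.

The integrand becomes 16r^2, so

    ∭_E (16x^2 + 16y^2) dV = ∫_{0}^{π} ∫_{0}^{6} ∫_{0}^{7} (16r^2) · r dz dr dθ.

Inner (z): 112r^3.
Middle (r from 0 to 6): 36288.
Outer (θ): 36288π.

Therefore the triple integral equals 36288π.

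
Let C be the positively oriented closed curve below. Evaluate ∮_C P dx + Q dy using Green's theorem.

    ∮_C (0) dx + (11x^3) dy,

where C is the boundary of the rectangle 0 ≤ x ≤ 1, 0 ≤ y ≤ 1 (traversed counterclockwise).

Green's theorem converts the closed line integral into a double integral over the enclosed region D:

    ∮_C P dx + Q dy = ∬_D (∂Q/∂x - ∂P/∂y) dA.

Here P = 0, Q = 11x^3, so

    ∂Q/∂x = 33x^2,    ∂P/∂y = 0,
    ∂Q/∂x - ∂P/∂y = 33x^2.

D is the region 0 ≤ x ≤ 1, 0 ≤ y ≤ 1. Evaluating the double integral:

    ∬_D (33x^2) dA = ∫_0^{1} ∫_0^{1} (33x^2) dy dx.

Inner (y from 0 to 1): 33x^2.
Outer (x from 0 to 1): 11.

Therefore ∮_C P dx + Q dy = 11.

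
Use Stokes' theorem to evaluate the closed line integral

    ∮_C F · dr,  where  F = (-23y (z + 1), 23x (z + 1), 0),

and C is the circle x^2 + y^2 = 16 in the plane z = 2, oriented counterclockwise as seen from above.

Let S be the flat disk x^2 + y^2 ≤ 16 in the plane z = 2, with upward unit normal n̂ = ẑ. By Stokes' theorem,

    ∮_C F · dr = ∬_S (∇ × F) · n̂ dS = ∬_D (curl F)_z dA,

where D is the disk x^2 + y^2 ≤ 16.

Compute the curl of F = (-23y (z + 1), 23x (z + 1), 0):
    (∇ × F)_x = ∂F_z/∂y - ∂F_y/∂z = -23x,
    (∇ × F)_y = ∂F_x/∂z - ∂F_z/∂x = -23y,
    (∇ × F)_z = ∂F_y/∂x - ∂F_x/∂y = 46z + 46.

On z = 2, (curl F)_z = 138.

Convert to polar (x = r cos θ, y = r sin θ, dA = r dr dθ); the integrand becomes 138, so

    ∬_D (curl F)_z dA = ∫_0^{2π} ∫_0^{4} (138) · r dr dθ.

Inner (r from 0 to 4): 1104.
Outer (θ from 0 to 2π): 2208π.

Therefore ∮_C F · dr = 2208π.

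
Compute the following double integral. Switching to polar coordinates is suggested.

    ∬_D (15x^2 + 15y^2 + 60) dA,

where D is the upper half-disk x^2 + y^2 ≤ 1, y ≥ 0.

The region D is 0 ≤ r ≤ 1, 0 ≤ θ ≤ π in polar coordinates, where x = r cos(θ), y = r sin(θ), and dA = r dr dθ.

Under the substitution, the integrand becomes 15r^2 + 60, so

    ∬_D (15x^2 + 15y^2 + 60) dA = ∫_{0}^{π} ∫_{0}^{1} (15r^2 + 60) · r dr dθ.

Inner integral (in r): ∫_{0}^{1} (15r^2 + 60) · r dr = 135/4.

Outer integral (in θ): ∫_{0}^{π} (135/4) dθ = 135π/4.

Therefore ∬_D (15x^2 + 15y^2 + 60) dA = 135π/4.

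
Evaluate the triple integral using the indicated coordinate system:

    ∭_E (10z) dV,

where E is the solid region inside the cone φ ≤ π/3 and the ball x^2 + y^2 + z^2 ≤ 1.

In spherical coordinates, x = ρ sin(φ) cos(θ), y = ρ sin(φ) sin(θ), z = ρ cos(φ), and dV = ρ^2 sin(φ) dρ dφ dθ.

The integrand becomes 10ρ cos(φ), so

    ∭_E (10z) dV = ∫_{0}^{2π} ∫_{0}^{π/3} ∫_{0}^{1} (10ρ cos(φ)) · ρ^2 sin(φ) dρ dφ dθ.

Inner (ρ): 5sin(2φ)/4.
Middle (φ): 15/16.
Outer (θ): 15π/8.

Therefore the triple integral equals 15π/8.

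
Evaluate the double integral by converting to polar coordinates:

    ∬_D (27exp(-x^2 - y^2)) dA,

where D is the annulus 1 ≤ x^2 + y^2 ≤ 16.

The region D is 1 ≤ r ≤ 4, 0 ≤ θ ≤ 2π in polar coordinates, where x = r cos(θ), y = r sin(θ), and dA = r dr dθ.

Under the substitution, the integrand becomes 27exp(-r^2), so

    ∬_D (27exp(-x^2 - y^2)) dA = ∫_{0}^{2π} ∫_{1}^{4} (27exp(-r^2)) · r dr dθ.

Inner integral (in r): ∫_{1}^{4} (27exp(-r^2)) · r dr = -(27 - 27exp(15))exp(-16)/2.

Outer integral (in θ): ∫_{0}^{2π} (-(27 - 27exp(15))exp(-16)/2) dθ = -27π (1 - exp(15))exp(-16).

Therefore ∬_D (27exp(-x^2 - y^2)) dA = -27π (1 - exp(15))exp(-16).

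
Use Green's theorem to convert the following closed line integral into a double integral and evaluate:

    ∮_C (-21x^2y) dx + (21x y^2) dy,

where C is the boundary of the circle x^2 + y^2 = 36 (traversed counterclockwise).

Green's theorem converts the closed line integral into a double integral over the enclosed region D:

    ∮_C P dx + Q dy = ∬_D (∂Q/∂x - ∂P/∂y) dA.

Here P = -21x^2y, Q = 21x y^2, so

    ∂Q/∂x = 21y^2,    ∂P/∂y = -21x^2,
    ∂Q/∂x - ∂P/∂y = 21x^2 + 21y^2.

D is the region x^2 + y^2 ≤ 36. Evaluating the double integral:

In polar coordinates (x = r cos θ, y = r sin θ, dA = r dr dθ) the integrand becomes 21r^2, so

    ∬_D (21x^2 + 21y^2) dA = ∫_0^{2π} ∫_0^{6} (21r^2) · r dr dθ.

Inner (r from 0 to 6): 6804.
Outer (θ from 0 to 2π): 13608π.

Therefore ∮_C P dx + Q dy = 13608π.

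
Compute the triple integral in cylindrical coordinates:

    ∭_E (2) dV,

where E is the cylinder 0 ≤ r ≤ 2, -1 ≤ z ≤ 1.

In cylindrical coordinates, x = r cos(θ), y = r sin(θ), z = z, and dV = r dr dθ dz.

The integrand becomes 2, so

    ∭_E (2) dV = ∫_{0}^{2π} ∫_{0}^{2} ∫_{-1}^{1} (2) · r dz dr dθ.

Inner (z): 4r.
Middle (r from 0 to 2): 8.
Outer (θ): 16π.

Therefore the triple integral equals 16π.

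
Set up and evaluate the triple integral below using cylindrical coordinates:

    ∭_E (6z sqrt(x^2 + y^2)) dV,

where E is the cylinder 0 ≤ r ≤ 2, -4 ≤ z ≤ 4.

In cylindrical coordinates, x = r cos(θ), y = r sin(θ), z = z, and dV = r dr dθ dz.

The integrand becomes 6r z, so

    ∭_E (6z sqrt(x^2 + y^2)) dV = ∫_{0}^{2π} ∫_{0}^{2} ∫_{-4}^{4} (6r z) · r dz dr dθ.

Inner (z): 0.
Middle (r from 0 to 2): 0.
Outer (θ): 0.

Therefore the triple integral equals 0.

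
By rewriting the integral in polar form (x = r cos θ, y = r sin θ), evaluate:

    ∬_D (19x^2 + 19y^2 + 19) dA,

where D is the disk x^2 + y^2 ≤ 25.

The region D is 0 ≤ r ≤ 5, 0 ≤ θ ≤ 2π in polar coordinates, where x = r cos(θ), y = r sin(θ), and dA = r dr dθ.

Under the substitution, the integrand becomes 19r^2 + 19, so

    ∬_D (19x^2 + 19y^2 + 19) dA = ∫_{0}^{2π} ∫_{0}^{5} (19r^2 + 19) · r dr dθ.

Inner integral (in r): ∫_{0}^{5} (19r^2 + 19) · r dr = 12825/4.

Outer integral (in θ): ∫_{0}^{2π} (12825/4) dθ = 12825π/2.

Therefore ∬_D (19x^2 + 19y^2 + 19) dA = 12825π/2.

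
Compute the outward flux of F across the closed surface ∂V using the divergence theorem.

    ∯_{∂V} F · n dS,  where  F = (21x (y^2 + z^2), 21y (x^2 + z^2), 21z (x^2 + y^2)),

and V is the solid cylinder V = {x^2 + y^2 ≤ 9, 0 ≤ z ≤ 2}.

By the divergence theorem,

    ∯_{∂V} F · n dS = ∭_V (∇ · F) dV.

Compute the divergence:
    ∇ · F = ∂F_x/∂x + ∂F_y/∂y + ∂F_z/∂z = 21y^2 + 21z^2 + 21x^2 + 21z^2 + 21x^2 + 21y^2 = 42x^2 + 42y^2 + 42z^2.

In cylindrical coordinates, x = r cos(θ), y = r sin(θ), z = z, dV = r dr dθ dz, with 0 ≤ r ≤ 3, 0 ≤ θ ≤ 2π, 0 ≤ z ≤ 2.

The integrand, after substitution and multiplying by the volume element, becomes (42r^2 + 42z^2) · r, so

    ∭_V (∇·F) dV = ∫_0^{2π} ∫_0^{3} ∫_0^{2} (42r^2 + 42z^2) · r dz dr dθ.

Inner (z from 0 to 2): 84r^3 + 112r.
Middle (r from 0 to 3): 2205.
Outer (θ from 0 to 2π): 4410π.

Therefore ∯_{∂V} F · n dS = 4410π.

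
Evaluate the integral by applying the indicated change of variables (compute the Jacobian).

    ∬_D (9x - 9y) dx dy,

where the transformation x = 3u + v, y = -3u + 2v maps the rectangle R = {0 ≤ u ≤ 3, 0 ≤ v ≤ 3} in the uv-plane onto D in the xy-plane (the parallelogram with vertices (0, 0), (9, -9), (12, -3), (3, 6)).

Compute the Jacobian determinant of (x, y) with respect to (u, v):

    ∂(x,y)/∂(u,v) = | 3  1 | = (3)(2) - (1)(-3) = 9.
                   | -3  2 |

Its absolute value is |J| = 9 (the area scaling factor).

Substituting x = 3u + v, y = -3u + 2v into the integrand,

    9x - 9y → 54u - 9v,

so the integral becomes

    ∬_R (54u - 9v) · |J| du dv = ∫_0^3 ∫_0^3 (486u - 81v) dv du.

Inner (v): 1458u - 729/2.
Outer (u): 10935/2.

Therefore ∬_D (9x - 9y) dx dy = 10935/2.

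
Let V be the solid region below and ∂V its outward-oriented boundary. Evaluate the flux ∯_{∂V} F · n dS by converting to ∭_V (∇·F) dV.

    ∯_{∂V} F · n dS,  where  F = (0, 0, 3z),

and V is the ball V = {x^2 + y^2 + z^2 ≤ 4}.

By the divergence theorem,

    ∯_{∂V} F · n dS = ∭_V (∇ · F) dV.

Compute the divergence:
    ∇ · F = ∂F_x/∂x + ∂F_y/∂y + ∂F_z/∂z = 0 + 0 + 3 = 3.

In spherical coordinates, x = ρ sin(φ) cos(θ), y = ρ sin(φ) sin(θ), z = ρ cos(φ), dV = ρ^2 sin(φ) dρ dφ dθ, with 0 ≤ ρ ≤ 2, 0 ≤ φ ≤ π, 0 ≤ θ ≤ 2π.

The integrand, after substitution and multiplying by the volume element, becomes (3) · ρ^2 sin(φ), so

    ∭_V (∇·F) dV = ∫_0^{2π} ∫_0^{π} ∫_0^{2} (3) · ρ^2 sin(φ) dρ dφ dθ.

Inner (ρ from 0 to 2): 8sin(φ).
Middle (φ from 0 to π): 16.
Outer (θ from 0 to 2π): 32π.

Therefore ∯_{∂V} F · n dS = 32π.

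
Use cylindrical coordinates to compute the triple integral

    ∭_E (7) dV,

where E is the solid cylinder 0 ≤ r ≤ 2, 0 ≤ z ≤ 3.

In cylindrical coordinates, x = r cos(θ), y = r sin(θ), z = z, and dV = r dr dθ dz.

The integrand becomes 7, so

    ∭_E (7) dV = ∫_{0}^{2π} ∫_{0}^{2} ∫_{0}^{3} (7) · r dz dr dθ.

Inner (z): 21r.
Middle (r from 0 to 2): 42.
Outer (θ): 84π.

Therefore the triple integral equals 84π.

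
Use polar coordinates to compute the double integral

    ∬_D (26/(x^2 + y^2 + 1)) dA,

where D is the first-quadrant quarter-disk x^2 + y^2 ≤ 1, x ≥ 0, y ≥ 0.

The region D is 0 ≤ r ≤ 1, 0 ≤ θ ≤ π/2 in polar coordinates, where x = r cos(θ), y = r sin(θ), and dA = r dr dθ.

Under the substitution, the integrand becomes 26/(r^2 + 1), so

    ∬_D (26/(x^2 + y^2 + 1)) dA = ∫_{0}^{π/2} ∫_{0}^{1} (26/(r^2 + 1)) · r dr dθ.

Inner integral (in r): ∫_{0}^{1} (26/(r^2 + 1)) · r dr = log(8192).

Outer integral (in θ): ∫_{0}^{π/2} (log(8192)) dθ = log(8192^(π/2)).

Therefore ∬_D (26/(x^2 + y^2 + 1)) dA = log(8192^(π/2)).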